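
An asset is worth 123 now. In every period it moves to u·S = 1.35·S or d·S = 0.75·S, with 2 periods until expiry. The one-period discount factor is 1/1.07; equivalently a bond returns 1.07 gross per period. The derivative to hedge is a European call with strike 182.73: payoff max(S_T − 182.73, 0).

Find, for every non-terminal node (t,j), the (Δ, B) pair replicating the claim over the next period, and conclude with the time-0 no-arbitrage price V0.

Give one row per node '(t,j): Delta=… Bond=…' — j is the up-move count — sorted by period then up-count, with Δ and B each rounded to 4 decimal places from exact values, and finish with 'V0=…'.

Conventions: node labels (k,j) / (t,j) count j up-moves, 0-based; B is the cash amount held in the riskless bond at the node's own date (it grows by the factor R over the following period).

(0,0): Delta=0.2799 Bond=-24.1287
(1,0): Delta=0.0000 Bond=0.0000
(1,1): Delta=0.4159 Bond=-48.4083
V0=10.2949

No-arbitrage ⇒ martingale measure with p* = (R−d)/(u−d) = 0.5333.
Expiry values: V(2,0)=0.0000, V(2,1)=0.0000, V(2,2)=41.4375
  t=1,j=0: stock 92.2500 → up 124.5375 (V=0.0000), down 69.1875 (V=0.0000). Price 0.0000; hedge Δ=0.0000, bond B=0.0000.
  t=1,j=1: stock 166.0500 → up 224.1675 (V=41.4375), down 124.5375 (V=0.0000). Price 20.6542; hedge Δ=0.4159, bond B=-48.4083.
  t=0,j=0: stock 123.0000 → up 166.0500 (V=20.6542), down 92.2500 (V=0.0000). Price 10.2949; hedge Δ=0.2799, bond B=-24.1287.
Verification: the root portfolio costs Δ(0,0)·S0 + B(0,0) = 10.2949, matching V0.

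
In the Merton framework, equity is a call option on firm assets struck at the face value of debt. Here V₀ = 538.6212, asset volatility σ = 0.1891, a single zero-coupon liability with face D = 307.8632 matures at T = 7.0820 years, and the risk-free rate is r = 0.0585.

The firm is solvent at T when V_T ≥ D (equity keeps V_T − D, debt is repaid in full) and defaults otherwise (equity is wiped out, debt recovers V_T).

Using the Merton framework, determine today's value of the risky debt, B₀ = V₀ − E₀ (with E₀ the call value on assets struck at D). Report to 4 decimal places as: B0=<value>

B0=201.7969

With assets at 538.6212 and a single debt payment of 307.8632 at 7.0820 years:
d₁ = [ln(V₀/D) + (r + σ²/2)T] / (σ√T)
   = [ln(538.6212/307.8632) + (0.0585 + 0.5·0.1891²)·7.0820] / (0.1891·√7.0820)
   = [0.559357 + 0.540919] / 0.503233 = 2.186413
d₂ = d₁ − σ√T = 2.186413 − 0.503233 = 1.683179
N(d₁) = 0.985607,  N(d₂) = 0.953830,  e^(−rT) = 0.660805
E₀ = V₀·N(d₁) − D·e^(−rT)·N(d₂)
   = 538.6212·0.985607 − 307.8632·0.660805·0.953830 = 336.824288
B₀ = V₀ − E₀ = 538.6212 − 336.824288 = 201.796912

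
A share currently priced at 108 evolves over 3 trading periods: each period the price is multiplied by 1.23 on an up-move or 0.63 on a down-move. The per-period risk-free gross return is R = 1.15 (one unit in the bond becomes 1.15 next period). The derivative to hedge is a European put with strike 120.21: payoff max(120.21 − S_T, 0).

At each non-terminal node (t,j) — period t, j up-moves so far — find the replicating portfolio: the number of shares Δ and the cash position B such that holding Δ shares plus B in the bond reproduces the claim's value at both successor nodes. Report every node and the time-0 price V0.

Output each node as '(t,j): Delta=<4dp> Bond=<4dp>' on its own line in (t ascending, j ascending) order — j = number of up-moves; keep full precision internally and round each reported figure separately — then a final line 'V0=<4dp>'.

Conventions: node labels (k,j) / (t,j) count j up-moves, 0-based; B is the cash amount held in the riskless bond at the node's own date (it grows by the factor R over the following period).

(0,0): Delta=-0.2921 Bond=37.1591
(1,0): Delta=-1.0000 Bond=90.8960
(1,1): Delta=-0.2364 Bond=35.3233
(2,0): Delta=-1.0000 Bond=104.5304
(2,1): Delta=-1.0000 Bond=104.5304
(2,2): Delta=-0.1762 Bond=30.7897
V0=5.6084

No-arbitrage ⇒ martingale measure with p* = (R−d)/(u−d) = 0.8667.
Terminal payoffs: V(3,0)=93.2049, V(3,1)=67.4858, V(3,2)=17.2723, V(3,3)=0.0000
Node (2,0) S=42.8652: V=(p*·67.4858+(1−p*)·93.2049)/1.15=61.6652; Δ=(67.4858−93.2049)/(52.7242−27.0051)=-1.0000; B=V−Δ·S=104.5304
Node (2,1) S=83.6892: V=(p*·17.2723+(1−p*)·67.4858)/1.15=20.8412; Δ=(17.2723−67.4858)/(102.9377−52.7242)=-1.0000; B=V−Δ·S=104.5304
Node (2,2) S=163.3932: V=(p*·0.0000+(1−p*)·17.2723)/1.15=2.0026; Δ=(0.0000−17.2723)/(200.9736−102.9377)=-0.1762; B=V−Δ·S=30.7897
Node (1,0) S=68.0400: V=(p*·20.8412+(1−p*)·61.6652)/1.15=22.8560; Δ=(20.8412−61.6652)/(83.6892−42.8652)=-1.0000; B=V−Δ·S=90.8960
Node (1,1) S=132.8400: V=(p*·2.0026+(1−p*)·20.8412)/1.15=3.9256; Δ=(2.0026−20.8412)/(163.3932−83.6892)=-0.2364; B=V−Δ·S=35.3233
Node (0,0) S=108.0000: V=(p*·3.9256+(1−p*)·22.8560)/1.15=5.6084; Δ=(3.9256−22.8560)/(132.8400−68.0400)=-0.2921; B=V−Δ·S=37.1591
Verification: the root portfolio costs Δ(0,0)·S0 + B(0,0) = 5.6084, matching V0.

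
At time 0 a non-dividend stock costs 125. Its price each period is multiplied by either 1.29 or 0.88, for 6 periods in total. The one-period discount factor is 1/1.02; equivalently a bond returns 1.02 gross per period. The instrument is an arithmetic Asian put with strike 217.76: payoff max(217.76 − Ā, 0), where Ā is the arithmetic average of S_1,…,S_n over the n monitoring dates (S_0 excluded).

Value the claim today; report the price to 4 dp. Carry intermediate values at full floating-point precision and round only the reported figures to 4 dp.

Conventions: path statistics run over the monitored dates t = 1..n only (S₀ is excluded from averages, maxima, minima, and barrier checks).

price = 75.6073

Set p* = 0.3415 (from d < R < u); the path-dependent value is the discounted p*-expectation over all price paths.
Enumerate all 2^6 = 64 price paths (U = up ×1.29, D = down ×0.88); each path with k up-moves has probability p*^k·(1−p*)^(6−k).
DDDDDD: Ā=81.8272, payoff=135.9328, prob=0.081560
UDDDDD: Ā=119.9512, payoff=97.8088, prob=0.042291
DUDDDD: Ā=111.4095, payoff=106.3505, prob=0.042291
UUDDDD: Ā=163.3162, payoff=54.4438, prob=0.021928
DDUDDD: Ā=103.8928, payoff=113.8672, prob=0.042291
UDUDDD: Ā=152.2975, payoff=65.4625, prob=0.021928
DUUDDD: Ā=143.7558, payoff=74.0042, prob=0.021928
UUUDDD: Ā=210.7329, payoff=7.0271, prob=0.011370
DDDUDD: Ā=97.2782, payoff=120.4818, prob=0.042291
UDDUDD: Ā=142.6010, payoff=75.1590, prob=0.021928
DUDUDD: Ā=134.0593, payoff=83.7007, prob=0.021928
UUDUDD: Ā=196.5187, payoff=21.2413, prob=0.011370
DDUUDD: Ā=126.5426, payoff=91.2174, prob=0.021928
UDUUDD: Ā=185.5000, payoff=32.2600, prob=0.011370
DUUUDD: Ā=176.9583, payoff=40.8017, prob=0.011370
UUUUDD: Ā=259.4048, payoff=0.0000, prob=0.005896
DDDDUD: Ā=91.4573, payoff=126.3027, prob=0.042291
UDDDUD: Ā=134.0680, payoff=83.6920, prob=0.021928
DUDDUD: Ā=125.5264, payoff=92.2336, prob=0.021928
UUDDUD: Ā=184.0102, payoff=33.7498, prob=0.011370
DDUDUD: Ā=118.0097, payoff=99.7503, prob=0.021928
UDUDUD: Ā=172.9915, payoff=44.7685, prob=0.011370
DUUDUD: Ā=164.4498, payoff=53.3102, prob=0.011370
UUUDUD: Ā=241.0685, payoff=0.0000, prob=0.005896
DDDUUD: Ā=111.3950, payoff=106.3650, prob=0.021928
UDDUUD: Ā=163.2950, payoff=54.4650, prob=0.011370
DUDUUD: Ā=154.7533, payoff=63.0067, prob=0.011370
UUDUUD: Ā=226.8543, payoff=0.0000, prob=0.005896
DDUUUD: Ā=147.2367, payoff=70.5233, prob=0.011370
UDUUUD: Ā=215.8356, payoff=1.9244, prob=0.005896
DUUUUD: Ā=207.2939, payoff=10.4661, prob=0.005896
UUUUUD: Ā=303.8740, payoff=0.0000, prob=0.003057
DDDDDU: Ā=86.3349, payoff=131.4251, prob=0.042291
UDDDDU: Ā=126.5591, payoff=91.2009, prob=0.021928
DUDDDU: Ā=118.0174, payoff=99.7426, prob=0.021928
UUDDDU: Ā=173.0028, payoff=44.7572, prob=0.011370
DDUDDU: Ā=110.5007, payoff=107.2593, prob=0.021928
UDUDDU: Ā=161.9840, payoff=55.7760, prob=0.011370
DUUDDU: Ā=153.4424, payoff=64.3176, prob=0.011370
UUUDDU: Ā=224.9325, payoff=0.0000, prob=0.005896
DDDUDU: Ā=103.8861, payoff=113.8739, prob=0.021928
UDDUDU: Ā=152.2875, payoff=65.4725, prob=0.011370
DUDUDU: Ā=143.7459, payoff=74.0141, prob=0.011370
UUDUDU: Ā=210.7184, payoff=7.0416, prob=0.005896
DDUUDU: Ā=136.2292, payoff=81.5308, prob=0.011370
UDUUDU: Ā=199.6996, payoff=18.0604, prob=0.005896
DUUUDU: Ā=191.1579, payoff=26.6021, prob=0.005896
UUUUDU: Ā=280.2202, payoff=0.0000, prob=0.003057
DDDDUU: Ā=98.0652, payoff=119.6948, prob=0.021928
UDDDUU: Ā=143.7546, payoff=74.0054, prob=0.011370
DUDDUU: Ā=135.2129, payoff=82.5471, prob=0.011370
UUDDUU: Ā=198.2099, payoff=19.5501, prob=0.005896
DDUDUU: Ā=127.6963, payoff=90.0637, prob=0.011370
UDUDUU: Ā=187.1911, payoff=30.5689, prob=0.005896
DUUDUU: Ā=178.6495, payoff=39.1105, prob=0.005896
UUUDUU: Ā=261.8839, payoff=0.0000, prob=0.003057
DDDUUU: Ā=121.0816, payoff=96.6784, prob=0.011370
UDDUUU: Ā=177.4946, payoff=40.2654, prob=0.005896
DUDUUU: Ā=168.9530, payoff=48.8070, prob=0.005896
UUDUUU: Ā=247.6697, payoff=0.0000, prob=0.003057
DDUUUU: Ā=161.4363, payoff=56.3237, prob=0.005896
UDUUUU: Ā=236.6509, payoff=0.0000, prob=0.003057
DUUUUU: Ā=228.1093, payoff=0.0000, prob=0.003057
UUUUUU: Ā=334.3874, payoff=0.0000, prob=0.001585
Price = Σ prob·payoff / R^6 = 85.146058 / 1.126162 = 75.6073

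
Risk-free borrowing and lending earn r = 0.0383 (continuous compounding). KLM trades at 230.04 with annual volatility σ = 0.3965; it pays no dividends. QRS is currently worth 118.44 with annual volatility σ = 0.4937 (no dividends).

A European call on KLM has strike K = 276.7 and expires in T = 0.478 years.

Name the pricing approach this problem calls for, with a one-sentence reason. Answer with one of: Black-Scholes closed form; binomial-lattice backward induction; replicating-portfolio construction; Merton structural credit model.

Key observation: a European claim on KLM (strike 276.7) — a lognormal (GBM) underlying with constant rate and volatility — has an exact closed-form value; no lattice or capital structure is involved.

framework: Black-Scholes closed form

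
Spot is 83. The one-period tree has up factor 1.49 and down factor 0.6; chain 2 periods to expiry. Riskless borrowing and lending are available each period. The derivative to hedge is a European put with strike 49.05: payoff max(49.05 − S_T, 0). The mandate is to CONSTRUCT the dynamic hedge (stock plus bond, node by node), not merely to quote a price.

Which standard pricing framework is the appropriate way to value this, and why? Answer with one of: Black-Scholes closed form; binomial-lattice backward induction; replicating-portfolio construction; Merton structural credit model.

Key observation: since the answer must list Δ and B at each node of the 1.49/0.6 lattice on 83, the replicating-portfolio method — solving the two-state system at every node — is the one that applies.

framework: replicating-portfolio construction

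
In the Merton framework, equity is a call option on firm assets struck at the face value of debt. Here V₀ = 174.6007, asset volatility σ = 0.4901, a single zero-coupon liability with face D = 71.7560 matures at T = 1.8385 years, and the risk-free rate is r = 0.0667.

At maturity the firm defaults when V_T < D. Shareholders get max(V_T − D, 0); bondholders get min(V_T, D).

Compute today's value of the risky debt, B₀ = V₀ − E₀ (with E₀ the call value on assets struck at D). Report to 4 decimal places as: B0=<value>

B0=61.6046

Equity is a call on the firm's assets struck at D = 71.7560:
d₁ = [ln(V₀/D) + (r + σ²/2)T] / (σ√T)
   = [ln(174.6007/71.7560) + (0.0667 + 0.5·0.4901²)·1.8385] / (0.4901·√1.8385)
   = [0.889230 + 0.343430] / 0.664533 = 1.854927
d₂ = d₁ − σ√T = 1.854927 − 0.664533 = 1.190394
N(d₁) = 0.968197,  N(d₂) = 0.883054,  e^(−rT) = 0.884593
E₀ = V₀·N(d₁) − D·e^(−rT)·N(d₂)
   = 174.6007·0.968197 − 71.7560·0.884593·0.883054 = 112.996096
B₀ = V₀ − E₀ = 174.6007 − 112.996096 = 61.604604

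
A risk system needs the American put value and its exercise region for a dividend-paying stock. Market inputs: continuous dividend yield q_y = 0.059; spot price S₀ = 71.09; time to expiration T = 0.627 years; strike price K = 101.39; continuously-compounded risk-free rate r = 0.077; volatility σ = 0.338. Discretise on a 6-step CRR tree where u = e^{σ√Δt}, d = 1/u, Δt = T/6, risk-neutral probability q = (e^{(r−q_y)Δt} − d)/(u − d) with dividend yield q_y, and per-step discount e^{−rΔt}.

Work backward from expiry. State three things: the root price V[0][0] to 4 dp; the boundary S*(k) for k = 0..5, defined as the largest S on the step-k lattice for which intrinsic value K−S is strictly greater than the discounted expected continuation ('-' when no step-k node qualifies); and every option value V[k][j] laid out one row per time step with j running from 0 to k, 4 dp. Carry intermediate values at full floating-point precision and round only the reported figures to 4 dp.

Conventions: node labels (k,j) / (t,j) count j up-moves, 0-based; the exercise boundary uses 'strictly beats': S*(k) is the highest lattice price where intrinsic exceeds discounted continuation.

price = 30.4558
boundary = - 63.7318 71.0900 63.7318 71.0900 79.2978
tree:
30.4558
37.6582 23.2053
44.2548 30.3000 15.9491
50.1687 37.6582 22.5350 9.1193
55.4704 44.2548 30.3000 14.5453 3.4249
60.2233 50.1687 37.6582 22.0922 6.6564 0.0000
64.4843 55.4704 44.2548 30.3000 12.9368 0.0000 0.0000

params: Δt=0.10450 u=1.11546 d=0.89649 q=0.48131 e^(-rΔt)=0.99199
t_6 payoffs: 64.4843 55.4704 44.2548 30.3000 12.9368 0.0000 0.0000
t_5: node(5,0) S=41.1667 payoff=60.2233 vs cont=59.6638 → 60.2233 [stop]  node(5,1) S=51.2213 payoff=50.1687 vs cont=49.6709 → 50.1687 [stop]  node(5,2) S=63.7318 payoff=37.6582 vs cont=37.2374 → 37.6582 [stop]  node(5,3) S=79.2978 payoff=22.0922 vs cont=21.7671 → 22.0922 [stop]  node(5,4) S=98.6657 payoff=2.7243 vs cont=6.6564 → 6.6564 [wait]  node(5,5) S=122.7640 payoff=0.0000 vs cont=0.0000 → 0.0000 [wait]  ⇒ S*(5)=79.2978
t_4: node(4,0) S=45.9196 payoff=55.4704 vs cont=54.9400 → 55.4704 [stop]  node(4,1) S=57.1352 payoff=44.2548 vs cont=43.7935 → 44.2548 [stop]  node(4,2) S=71.0900 payoff=30.3000 vs cont=29.9244 → 30.3000 [stop]  node(4,3) S=88.4532 payoff=12.9368 vs cont=14.5453 → 14.5453 [wait]  node(4,4) S=110.0572 payoff=0.0000 vs cont=3.4249 → 3.4249 [wait]  ⇒ S*(4)=71.0900
t_3: node(3,0) S=51.2213 payoff=50.1687 vs cont=49.6709 → 50.1687 [stop]  node(3,1) S=63.7318 payoff=37.6582 vs cont=37.2374 → 37.6582 [stop]  node(3,2) S=79.2978 payoff=22.0922 vs cont=22.5350 → 22.5350 [wait]  node(3,3) S=98.6657 payoff=2.7243 vs cont=9.1193 → 9.1193 [wait]  ⇒ S*(3)=63.7318
t_2: node(2,0) S=57.1352 payoff=44.2548 vs cont=43.7935 → 44.2548 [stop]  node(2,1) S=71.0900 payoff=30.3000 vs cont=30.1358 → 30.3000 [stop]  node(2,2) S=88.4532 payoff=12.9368 vs cont=15.9491 → 15.9491 [wait]  ⇒ S*(2)=71.0900
t_1: node(1,0) S=63.7318 payoff=37.6582 vs cont=37.2374 → 37.6582 [stop]  node(1,1) S=79.2978 payoff=22.0922 vs cont=23.2053 → 23.2053 [wait]  ⇒ S*(1)=63.7318
t_0: node(0,0) S=71.0900 payoff=30.3000 vs cont=30.4558 → 30.4558 [wait]  ⇒ S*(0)=-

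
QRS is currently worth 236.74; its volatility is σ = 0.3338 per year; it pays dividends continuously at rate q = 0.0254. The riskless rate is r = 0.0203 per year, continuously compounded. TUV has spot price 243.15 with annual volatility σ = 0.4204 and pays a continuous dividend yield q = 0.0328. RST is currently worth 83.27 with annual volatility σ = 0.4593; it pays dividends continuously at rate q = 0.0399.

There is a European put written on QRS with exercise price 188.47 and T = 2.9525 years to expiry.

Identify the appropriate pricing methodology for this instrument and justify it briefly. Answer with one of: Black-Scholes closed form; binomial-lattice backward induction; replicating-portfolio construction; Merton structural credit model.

framework: Black-Scholes closed form

Key observation: everything needed for the exact continuous-time valuation of the European put on QRS (strike 188.47) is given, and no feature rules the closed form out.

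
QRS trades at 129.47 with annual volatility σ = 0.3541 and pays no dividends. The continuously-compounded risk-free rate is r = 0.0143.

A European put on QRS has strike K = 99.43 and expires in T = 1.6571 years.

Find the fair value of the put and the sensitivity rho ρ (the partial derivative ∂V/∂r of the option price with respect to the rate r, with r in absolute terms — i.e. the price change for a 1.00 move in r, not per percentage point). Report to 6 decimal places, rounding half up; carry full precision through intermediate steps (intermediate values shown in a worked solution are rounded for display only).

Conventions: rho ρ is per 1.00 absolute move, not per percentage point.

price = 8.077006
ρ = -55.253850

σ√T = 0.3541·√1.6571 = 0.455827
d₁ = (ln(S/K) + (r+σ²/2)T) / (σ√T) = (ln(129.47/99.43) + (0.0143+0.3541²/2)·1.6571) / 0.455827 = (0.263995 + 0.127586) / 0.455827 = 0.859056
d₂ = d₁ − σ√T = 0.859056 − 0.455827 = 0.403229
e^{−rT} = 0.976582
N(−d₁) = 0.195155,  N(−d₂) = 0.343390
Put price V = K·e^{−rT}·N(−d₂) − S·N(−d₁) = 33.343703 − 25.266697 = 8.077006
ρ = −K·T·e^{−rT}·N(−d₂) = -55.253850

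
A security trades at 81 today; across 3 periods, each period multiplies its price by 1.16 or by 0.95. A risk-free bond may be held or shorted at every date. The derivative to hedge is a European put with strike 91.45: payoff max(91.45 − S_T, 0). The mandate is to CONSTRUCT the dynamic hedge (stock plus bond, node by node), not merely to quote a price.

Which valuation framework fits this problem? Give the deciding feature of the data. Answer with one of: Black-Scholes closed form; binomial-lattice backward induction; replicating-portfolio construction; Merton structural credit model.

framework: replicating-portfolio construction

Key observation: the deliverable is the dynamic trading strategy on the 3-step tree (spot 81, moves 1.16 and 0.95), so the valuation must go through the node-by-node replicating-portfolio solve.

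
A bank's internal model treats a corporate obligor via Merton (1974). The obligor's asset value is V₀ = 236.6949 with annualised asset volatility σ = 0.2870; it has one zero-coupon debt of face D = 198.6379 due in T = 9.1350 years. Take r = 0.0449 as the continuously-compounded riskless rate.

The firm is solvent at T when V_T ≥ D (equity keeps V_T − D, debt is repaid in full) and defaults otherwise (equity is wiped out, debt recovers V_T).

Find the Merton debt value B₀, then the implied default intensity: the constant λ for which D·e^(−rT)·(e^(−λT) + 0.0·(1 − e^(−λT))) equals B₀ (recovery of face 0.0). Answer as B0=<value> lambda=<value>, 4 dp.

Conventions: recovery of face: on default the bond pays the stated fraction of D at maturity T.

With assets at 236.6949 and a single debt payment of 198.6379 at 9.1350 years:
d₁ = [ln(V₀/D) + (r + σ²/2)T] / (σ√T)
   = [ln(236.6949/198.6379) + (0.0449 + 0.5·0.2870²)·9.1350] / (0.2870·√9.1350)
   = [0.175288 + 0.786382] / 0.867433 = 1.108639
d₂ = d₁ − σ√T = 1.108639 − 0.867433 = 0.241205
N(d₁) = 0.866207,  N(d₂) = 0.595302,  e^(−rT) = 0.663543
E₀ = V₀·N(d₁) − D·e^(−rT)·N(d₂)
   = 236.6949·0.866207 − 198.6379·0.663543·0.595302 = 126.563110
B₀ = V₀ − E₀ = 236.6949 − 126.563110 = 110.131790
e^(−λT) = (B₀·e^(rT)/D − 0)/(1 − 0) = (110.1318·1.507061/198.6379 − 0)/1 = 0.83556742
λ = −ln(0.83556742)/9.1350 = 0.019665

B0=110.1318 lambda=0.0197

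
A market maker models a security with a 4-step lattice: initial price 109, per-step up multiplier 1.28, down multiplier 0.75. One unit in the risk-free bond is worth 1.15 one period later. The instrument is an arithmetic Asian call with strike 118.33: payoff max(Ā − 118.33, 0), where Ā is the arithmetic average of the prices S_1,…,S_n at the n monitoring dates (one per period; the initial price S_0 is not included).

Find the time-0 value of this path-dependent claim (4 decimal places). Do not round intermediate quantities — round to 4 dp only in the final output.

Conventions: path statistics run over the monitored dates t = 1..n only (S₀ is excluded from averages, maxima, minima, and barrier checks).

Risk-neutral up-probability p* = (R−d)/(u−d) = (1.15−0.75)/(1.28−0.75) = 0.7547; the claim prices as the p*-weighted sum of path payoffs discounted by R^4.
Enumerate all 2^4 = 16 price paths (U = up ×1.28, D = down ×0.75); each path with k up-moves has probability p*^k·(1−p*)^(4−k).
DDDD: Ā=55.8838, payoff=0.0000, prob=0.003620
UDDD: Ā=95.3750, payoff=0.0000, prob=0.011137
DUDD: Ā=80.9325, payoff=0.0000, prob=0.011137
UUDD: Ā=138.1248, payoff=19.7948, prob=0.034269
DDUD: Ā=70.1006, payoff=0.0000, prob=0.011137
UDUD: Ā=119.6384, payoff=1.3084, prob=0.034269
DUUD: Ā=105.1959, payoff=0.0000, prob=0.034269
UUUD: Ā=179.5343, payoff=61.2043, prob=0.105444
DDDU: Ā=61.9767, payoff=0.0000, prob=0.011137
UDDU: Ā=105.7736, payoff=0.0000, prob=0.034269
DUDU: Ā=91.3311, payoff=0.0000, prob=0.034269
UUDU: Ā=155.8717, payoff=37.5417, prob=0.105444
DDUU: Ā=80.4992, payoff=0.0000, prob=0.034269
UDUU: Ā=137.3853, payoff=19.0553, prob=0.105444
DUUU: Ā=122.9428, payoff=4.6128, prob=0.105444
UUUU: Ā=209.8225, payoff=91.4925, prob=0.324442
Price = Σ prob·payoff / R^4 = 43.314933 / 1.749006 = 24.7655

price = 24.7655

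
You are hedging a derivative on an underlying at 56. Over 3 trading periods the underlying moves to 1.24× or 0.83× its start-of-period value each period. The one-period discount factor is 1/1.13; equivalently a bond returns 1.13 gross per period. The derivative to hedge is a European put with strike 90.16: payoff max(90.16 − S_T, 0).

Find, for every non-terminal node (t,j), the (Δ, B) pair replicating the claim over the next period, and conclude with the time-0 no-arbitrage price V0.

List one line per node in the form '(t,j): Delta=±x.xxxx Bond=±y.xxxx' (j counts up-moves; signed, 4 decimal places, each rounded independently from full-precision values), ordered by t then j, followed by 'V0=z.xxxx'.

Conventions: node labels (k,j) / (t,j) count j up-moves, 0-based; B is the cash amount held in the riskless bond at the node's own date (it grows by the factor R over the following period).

Arbitrage-free pricing uses the up-move probability p* = (R−d)/(u−d) = 0.7317, discounting each step at R = 1.13.
Expiry values: V(3,0)=58.1399, V(3,1)=42.3228, V(3,2)=18.6924, V(3,3)=0.0000
Node (2,0) S=38.5784: V=(p*·42.3228+(1−p*)·58.1399)/1.13=41.2092; Δ=(42.3228−58.1399)/(47.8372−32.0201)=-1.0000; B=V−Δ·S=79.7876
Node (2,1) S=57.6352: V=(p*·18.6924+(1−p*)·42.3228)/1.13=22.1524; Δ=(18.6924−42.3228)/(71.4676−47.8372)=-1.0000; B=V−Δ·S=79.7876
Node (2,2) S=86.1056: V=(p*·0.0000+(1−p*)·18.6924)/1.13=4.4381; Δ=(0.0000−18.6924)/(106.7709−71.4676)=-0.5295; B=V−Δ·S=50.0292
Node (1,0) S=46.4800: V=(p*·22.1524+(1−p*)·41.2092)/1.13=24.1285; Δ=(22.1524−41.2092)/(57.6352−38.5784)=-1.0000; B=V−Δ·S=70.6085
Node (1,1) S=69.4400: V=(p*·4.4381+(1−p*)·22.1524)/1.13=8.1334; Δ=(4.4381−22.1524)/(86.1056−57.6352)=-0.6222; B=V−Δ·S=51.3391
Node (0,0) S=56.0000: V=(p*·8.1334+(1−p*)·24.1285)/1.13=10.9953; Δ=(8.1334−24.1285)/(69.4400−46.4800)=-0.6967; B=V−Δ·S=50.0079
As a check, the time-0 holding Δ(0,0)·S0 + B(0,0) comes to 10.9953 — exactly V0.

(0,0): Delta=-0.6967 Bond=50.0079
(1,0): Delta=-1.0000 Bond=70.6085
(1,1): Delta=-0.6222 Bond=51.3391
(2,0): Delta=-1.0000 Bond=79.7876
(2,1): Delta=-1.0000 Bond=79.7876
(2,2): Delta=-0.5295 Bond=50.0292
V0=10.9953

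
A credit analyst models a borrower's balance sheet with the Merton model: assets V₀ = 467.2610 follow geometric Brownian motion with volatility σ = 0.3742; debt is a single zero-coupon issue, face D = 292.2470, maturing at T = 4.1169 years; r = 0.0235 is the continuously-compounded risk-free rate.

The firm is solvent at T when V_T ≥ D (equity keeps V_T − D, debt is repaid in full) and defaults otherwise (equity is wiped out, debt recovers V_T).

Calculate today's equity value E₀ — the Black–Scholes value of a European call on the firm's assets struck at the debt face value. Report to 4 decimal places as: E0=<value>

E0=235.8670

Apply the equity-as-call identities (strike 292.2470, horizon 4.1169 years):
d₁ = [ln(V₀/D) + (r + σ²/2)T] / (σ√T)
   = [ln(467.2610/292.2470) + (0.0235 + 0.5·0.3742²)·4.1169] / (0.3742·√4.1169)
   = [0.469289 + 0.384983] / 0.759257 = 1.125141
d₂ = d₁ − σ√T = 1.125141 − 0.759257 = 0.365884
N(d₁) = 0.869735,  N(d₂) = 0.642774,  e^(−rT) = 0.907786
E₀ = V₀·N(d₁) − D·e^(−rT)·N(d₂)
   = 467.2610·0.869735 − 292.2470·0.907786·0.642774 = 235.866993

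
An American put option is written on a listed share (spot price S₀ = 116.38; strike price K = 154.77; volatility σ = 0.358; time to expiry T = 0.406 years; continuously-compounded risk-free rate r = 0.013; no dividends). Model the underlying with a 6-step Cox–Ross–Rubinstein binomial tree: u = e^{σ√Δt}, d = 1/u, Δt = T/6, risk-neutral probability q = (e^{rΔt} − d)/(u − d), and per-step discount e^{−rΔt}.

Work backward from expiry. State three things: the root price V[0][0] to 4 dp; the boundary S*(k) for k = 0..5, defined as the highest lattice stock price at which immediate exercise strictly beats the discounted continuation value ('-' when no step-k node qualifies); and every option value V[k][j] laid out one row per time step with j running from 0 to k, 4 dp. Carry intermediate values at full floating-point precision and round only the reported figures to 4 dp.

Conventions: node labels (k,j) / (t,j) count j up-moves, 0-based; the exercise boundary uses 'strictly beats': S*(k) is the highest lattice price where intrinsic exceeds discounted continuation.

price = 39.6291
boundary = - - 96.6029 106.0314 116.3800 127.7387
tree:
39.6291
48.8473 29.7731
58.1671 38.8989 19.9986
66.7571 48.7386 28.3721 11.0166
74.5833 58.1671 38.3900 17.6343 3.9092
81.7136 66.7571 48.7386 27.0313 7.5455 0.0000
88.2099 74.5833 58.1671 38.3900 14.5640 0.0000 0.0000

params: Δt=0.06767 u=1.09760 d=0.91108 q=0.48145 e^(-rΔt)=0.99912
t_6 payoffs: 88.2099 74.5833 58.1671 38.3900 14.5640 0.0000 0.0000
t_5: node(5,0) S=73.0564 payoff=81.7136 vs cont=81.5775 → 81.7136 [stop]  node(5,1) S=88.0129 payoff=66.7571 vs cont=66.6210 → 66.7571 [stop]  node(5,2) S=106.0314 payoff=48.7386 vs cont=48.6026 → 48.7386 [stop]  node(5,3) S=127.7387 payoff=27.0313 vs cont=26.8952 → 27.0313 [stop]  node(5,4) S=153.8900 payoff=0.8800 vs cont=7.5455 → 7.5455 [wait]  node(5,5) S=185.3953 payoff=0.0000 vs cont=0.0000 → 0.0000 [wait]  ⇒ S*(5)=127.7387
t_4: node(4,0) S=80.1867 payoff=74.5833 vs cont=74.4473 → 74.5833 [stop]  node(4,1) S=96.6029 payoff=58.1671 vs cont=58.0310 → 58.1671 [stop]  node(4,2) S=116.3800 payoff=38.3900 vs cont=38.2539 → 38.3900 [stop]  node(4,3) S=140.2060 payoff=14.5640 vs cont=17.6343 → 17.6343 [wait]  node(4,4) S=168.9097 payoff=0.0000 vs cont=3.9092 → 3.9092 [wait]  ⇒ S*(4)=116.3800
t_3: node(3,0) S=88.0129 payoff=66.7571 vs cont=66.6210 → 66.7571 [stop]  node(3,1) S=106.0314 payoff=48.7386 vs cont=48.6026 → 48.7386 [stop]  node(3,2) S=127.7387 payoff=27.0313 vs cont=28.3721 → 28.3721 [wait]  node(3,3) S=153.8900 payoff=0.8800 vs cont=11.0166 → 11.0166 [wait]  ⇒ S*(3)=106.0314
t_2: node(2,0) S=96.6029 payoff=58.1671 vs cont=58.0310 → 58.1671 [stop]  node(2,1) S=116.3800 payoff=38.3900 vs cont=38.8989 → 38.8989 [wait]  node(2,2) S=140.2060 payoff=14.5640 vs cont=19.9986 → 19.9986 [wait]  ⇒ S*(2)=96.6029
t_1: node(1,0) S=106.0314 payoff=48.7386 vs cont=48.8473 → 48.8473 [wait]  node(1,1) S=127.7387 payoff=27.0313 vs cont=29.7731 → 29.7731 [wait]  ⇒ S*(1)=-
t_0: node(0,0) S=116.3800 payoff=38.3900 vs cont=39.6291 → 39.6291 [wait]  ⇒ S*(0)=-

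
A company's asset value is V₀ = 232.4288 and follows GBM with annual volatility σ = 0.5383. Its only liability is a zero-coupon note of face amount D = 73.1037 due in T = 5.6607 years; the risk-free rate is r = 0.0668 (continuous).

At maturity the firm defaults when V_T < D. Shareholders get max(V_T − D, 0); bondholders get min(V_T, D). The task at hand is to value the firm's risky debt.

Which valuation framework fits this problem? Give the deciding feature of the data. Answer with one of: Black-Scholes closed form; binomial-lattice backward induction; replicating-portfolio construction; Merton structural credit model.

Key observation: the asked-for credit quantity lives on the firm's capital structure — asset value, asset volatility, debt face 73.1037 — which is the structural model's domain.

framework: Merton structural credit model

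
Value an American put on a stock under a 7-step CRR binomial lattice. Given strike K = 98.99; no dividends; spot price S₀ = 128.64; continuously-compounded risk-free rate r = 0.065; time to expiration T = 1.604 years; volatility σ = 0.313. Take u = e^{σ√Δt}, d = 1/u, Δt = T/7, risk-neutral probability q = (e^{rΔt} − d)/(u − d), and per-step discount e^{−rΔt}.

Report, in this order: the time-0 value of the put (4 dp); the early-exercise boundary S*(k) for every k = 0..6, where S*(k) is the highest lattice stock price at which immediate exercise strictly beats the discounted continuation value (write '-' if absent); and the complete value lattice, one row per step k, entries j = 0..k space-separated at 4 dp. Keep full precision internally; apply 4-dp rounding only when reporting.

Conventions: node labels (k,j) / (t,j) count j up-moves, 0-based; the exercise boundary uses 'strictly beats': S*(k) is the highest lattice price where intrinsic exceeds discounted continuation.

params: Δt=0.22914 u=1.16164 d=0.86085 q=0.51250 e^(-rΔt)=0.98522
t_7 payoffs: 53.9203 38.1730 16.9236 0.0000 0.0000 0.0000 0.0000 0.0000
t_6: node(6,0) S=52.3546 payoff=46.6354 vs cont=45.1719 → 46.6354 [stop]  node(6,1) S=70.6473 payoff=28.3427 vs cont=26.8793 → 28.3427 [stop]  node(6,2) S=95.3313 payoff=3.6587 vs cont=8.1282 → 8.1282 [wait]  node(6,3) S=128.6400 payoff=0.0000 vs cont=0.0000 → 0.0000 [wait]  node(6,4) S=173.5867 payoff=0.0000 vs cont=0.0000 → 0.0000 [wait]  node(6,5) S=234.2376 payoff=0.0000 vs cont=0.0000 → 0.0000 [wait]  node(6,6) S=316.0799 payoff=0.0000 vs cont=0.0000 → 0.0000 [wait]  ⇒ S*(6)=70.6473
t_5: node(5,0) S=60.8170 payoff=38.1730 vs cont=36.7095 → 38.1730 [stop]  node(5,1) S=82.0664 payoff=16.9236 vs cont=17.7169 → 17.7169 [wait]  node(5,2) S=110.7403 payoff=0.0000 vs cont=3.9039 → 3.9039 [wait]  node(5,3) S=149.4329 payoff=0.0000 vs cont=0.0000 → 0.0000 [wait]  node(5,4) S=201.6445 payoff=0.0000 vs cont=0.0000 → 0.0000 [wait]  node(5,5) S=272.0989 payoff=0.0000 vs cont=0.0000 → 0.0000 [wait]  ⇒ S*(5)=60.8170
t_4: node(4,0) S=70.6473 payoff=28.3427 vs cont=27.2798 → 28.3427 [stop]  node(4,1) S=95.3313 payoff=3.6587 vs cont=10.4805 → 10.4805 [wait]  node(4,2) S=128.6400 payoff=0.0000 vs cont=1.8750 → 1.8750 [wait]  node(4,3) S=173.5867 payoff=0.0000 vs cont=0.0000 → 0.0000 [wait]  node(4,4) S=234.2376 payoff=0.0000 vs cont=0.0000 → 0.0000 [wait]  ⇒ S*(4)=70.6473
t_3: node(3,0) S=82.0664 payoff=16.9236 vs cont=18.9046 → 18.9046 [wait]  node(3,1) S=110.7403 payoff=0.0000 vs cont=5.9804 → 5.9804 [wait]  node(3,2) S=149.4329 payoff=0.0000 vs cont=0.9006 → 0.9006 [wait]  node(3,3) S=201.6445 payoff=0.0000 vs cont=0.0000 → 0.0000 [wait]  ⇒ S*(3)=-
t_2: node(2,0) S=95.3313 payoff=3.6587 vs cont=12.0994 → 12.0994 [wait]  node(2,1) S=128.6400 payoff=0.0000 vs cont=3.3271 → 3.3271 [wait]  node(2,2) S=173.5867 payoff=0.0000 vs cont=0.4325 → 0.4325 [wait]  ⇒ S*(2)=-
t_1: node(1,0) S=110.7403 payoff=0.0000 vs cont=7.4911 → 7.4911 [wait]  node(1,1) S=149.4329 payoff=0.0000 vs cont=1.8163 → 1.8163 [wait]  ⇒ S*(1)=-
t_0: node(0,0) S=128.6400 payoff=0.0000 vs cont=4.5150 → 4.5150 [wait]  ⇒ S*(0)=-

price = 4.5150
boundary = - - - - 70.6473 60.8170 70.6473
tree:
4.5150
7.4911 1.8163
12.0994 3.3271 0.4325
18.9046 5.9804 0.9006 0.0000
28.3427 10.4805 1.8750 0.0000 0.0000
38.1730 17.7169 3.9039 0.0000 0.0000 0.0000
46.6354 28.3427 8.1282 0.0000 0.0000 0.0000 0.0000
53.9203 38.1730 16.9236 0.0000 0.0000 0.0000 0.0000 0.0000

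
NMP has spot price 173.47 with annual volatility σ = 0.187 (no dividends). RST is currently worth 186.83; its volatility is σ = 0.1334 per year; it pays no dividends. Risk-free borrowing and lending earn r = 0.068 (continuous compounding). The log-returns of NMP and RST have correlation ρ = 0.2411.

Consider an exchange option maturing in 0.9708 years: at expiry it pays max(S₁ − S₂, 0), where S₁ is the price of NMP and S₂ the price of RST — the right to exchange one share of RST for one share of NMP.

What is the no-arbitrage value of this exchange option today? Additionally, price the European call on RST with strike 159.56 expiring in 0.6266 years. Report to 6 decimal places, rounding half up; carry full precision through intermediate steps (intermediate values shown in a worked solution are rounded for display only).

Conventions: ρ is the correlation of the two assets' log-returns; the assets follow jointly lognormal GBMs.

σ_eff = √(σ₁² + σ₂² − 2ρσ₁σ₂) = √(0.187² + 0.1334² − 2·0.2411·0.187·0.1334) = 0.201831
d₁ = (ln(S₁/S₂) + (q₂ − q₁ + σ_eff²/2)T) / (σ_eff√T) = (ln(173.47/186.83) + (0.0 − 0.0 + 0.020368)·0.9708) / 0.198862 = -0.273663
d₂ = d₁ − σ_eff√T = -0.273663 − 0.198862 = -0.472526
N(d₁) = 0.392172,  N(d₂) = 0.318276
V = S₁·e^{−q₁T}·N(d₁) − S₂·e^{−q₂T}·N(d₂) = 68.030017 − 59.463468 = 8.566549
[vanilla: RST call K=159.56]
σ√T = 0.1334·√0.6266 = 0.105597
d₁ = (ln(S/K) + (r+σ²/2)T) / (σ√T) = (ln(186.83/159.56) + (0.068+0.1334²/2)·0.6266) / 0.105597 = (0.157779 + 0.048184) / 0.105597 = 1.950467
d₂ = d₁ − σ√T = 1.950467 − 0.105597 = 1.844870
e^{−rT} = 0.958286
N(d₁) = 0.974440,  N(d₂) = 0.967472
price = S·N(d₁) − K·e^{−rT}·N(d₂) = 182.054584 − 147.930450 = 34.124133

exchange price = 8.566549
price(RST call K=159.56) = 34.124133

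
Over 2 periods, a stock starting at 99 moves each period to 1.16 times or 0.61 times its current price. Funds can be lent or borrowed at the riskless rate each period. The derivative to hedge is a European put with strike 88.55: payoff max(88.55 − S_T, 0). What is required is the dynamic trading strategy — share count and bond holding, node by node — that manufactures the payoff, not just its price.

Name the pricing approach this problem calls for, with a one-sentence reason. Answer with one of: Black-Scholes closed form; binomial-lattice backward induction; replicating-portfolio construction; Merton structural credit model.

framework: replicating-portfolio construction

Key observation: the task asks for the hedge itself — share and bond holdings at every node of the 2-period tree on spot 99 with factors 1.16/0.61 — which is exactly what the replicating-portfolio construction produces.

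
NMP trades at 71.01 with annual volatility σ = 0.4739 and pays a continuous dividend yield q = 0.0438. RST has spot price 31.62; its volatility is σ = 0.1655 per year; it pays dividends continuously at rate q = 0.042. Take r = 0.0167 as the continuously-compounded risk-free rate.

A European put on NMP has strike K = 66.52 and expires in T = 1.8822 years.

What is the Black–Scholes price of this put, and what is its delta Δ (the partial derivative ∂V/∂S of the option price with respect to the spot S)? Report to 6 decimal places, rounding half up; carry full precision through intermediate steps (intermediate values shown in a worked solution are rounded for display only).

σ√T = 0.4739·√1.8822 = 0.650159
d₁ = (ln(S/K) + (r−q+σ²/2)T) / (σ√T) = (ln(71.01/66.52) + (0.0167−0.0438+0.4739²/2)·1.8822) / 0.650159 = (0.065318 + 0.160346) / 0.650159 = 0.347090
d₂ = d₁ − σ√T = 0.347090 − 0.650159 = -0.303069
e^{−rT} = 0.969056
e^{−qT} = 0.920866
N(−d₁) = 0.364262,  N(−d₂) = 0.619081
Put price V = K·e^{−rT}·N(−d₂) − S·e^{−qT}·N(−d₁) = 39.906980 − 23.819340 = 16.087639
Δ = −e^{−qT}·N(−d₁) = -0.335436

price = 16.087639
Δ = -0.335436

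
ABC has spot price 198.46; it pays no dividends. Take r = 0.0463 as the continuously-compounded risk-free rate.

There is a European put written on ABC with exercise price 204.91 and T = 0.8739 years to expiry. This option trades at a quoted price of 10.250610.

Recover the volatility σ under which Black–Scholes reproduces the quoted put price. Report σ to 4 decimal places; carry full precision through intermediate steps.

sigma = 0.1503

At σ = 0.1503 the Black–Scholes value reproduces the quote:
σ√T = 0.1503·√0.8739 = 0.140504
d₁ = (ln(S/K) + (r+σ²/2)T) / (σ√T) = (ln(198.46/204.91) + (0.0463+0.1503²/2)·0.8739) / 0.140504 = (-0.031983 + 0.050332) / 0.140504 = 0.130594
d₂ = d₁ − σ√T = 0.130594 − 0.140504 = -0.009910
e^{−rT} = 0.960346
N(−d₁) = 0.448048,  N(−d₂) = 0.503954
V = K·e^{−rT}·N(−d₂) − S·N(−d₁) = 99.170269 − 88.919659 = 10.250610 (equal to the quote); since ∂V/∂σ > 0 for all σ, the implied volatility is unique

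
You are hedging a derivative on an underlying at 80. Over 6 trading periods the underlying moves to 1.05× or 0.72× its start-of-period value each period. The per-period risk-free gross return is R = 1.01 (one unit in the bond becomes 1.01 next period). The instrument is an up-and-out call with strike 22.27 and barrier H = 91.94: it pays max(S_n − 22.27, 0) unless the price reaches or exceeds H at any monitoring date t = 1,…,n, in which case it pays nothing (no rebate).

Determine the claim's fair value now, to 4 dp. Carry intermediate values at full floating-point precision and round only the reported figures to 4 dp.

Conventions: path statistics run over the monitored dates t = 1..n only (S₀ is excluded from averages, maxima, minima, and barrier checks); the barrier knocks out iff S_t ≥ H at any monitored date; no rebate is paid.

With p* = (R−d)/(u−d) = 0.8788, sum probability × payoff across the paths and divide by R^6.
Enumerate all 2^6 = 64 price paths (U = up ×1.05, D = down ×0.72); each path with k up-moves has probability p*^k·(1−p*)^(6−k).
DDDDDD: M=57.6000, payoff=0.0000, prob=0.000003
UDDDDD: M=84.0000, payoff=0.0000, prob=0.000023
DUDDDD: M=60.4800, payoff=0.0000, prob=0.000023
UUDDDD: M=88.2000, payoff=1.4327, prob=0.000167
DDUDDD: M=57.6000, payoff=0.0000, prob=0.000023
UDUDDD: M=84.0000, payoff=1.4327, prob=0.000167
DUUDDD: M=63.5040, payoff=1.4327, prob=0.000167
UUUDDD: M=92.6100, payoff=0.0000, prob=0.001209
DDDUDD: M=57.6000, payoff=0.0000, prob=0.000023
UDDUDD: M=84.0000, payoff=1.4327, prob=0.000167
DUDUDD: M=60.4800, payoff=1.4327, prob=0.000167
UUDUDD: M=88.2000, payoff=12.2965, prob=0.001209
DDUUDD: M=57.6000, payoff=1.4327, prob=0.000167
UDUUDD: M=84.0000, payoff=12.2965, prob=0.001209
DUUUDD: M=66.6792, payoff=12.2965, prob=0.001209
UUUUDD: M=97.2405, payoff=0.0000, prob=0.008763
DDDDUD: M=57.6000, payoff=0.0000, prob=0.000023
UDDDUD: M=84.0000, payoff=1.4327, prob=0.000167
DUDDUD: M=60.4800, payoff=1.4327, prob=0.000167
UUDDUD: M=88.2000, payoff=12.2965, prob=0.001209
DDUDUD: M=57.6000, payoff=1.4327, prob=0.000167
UDUDUD: M=84.0000, payoff=12.2965, prob=0.001209
DUUDUD: M=63.5040, payoff=12.2965, prob=0.001209
UUUDUD: M=92.6100, payoff=0.0000, prob=0.008763
DDDUUD: M=57.6000, payoff=1.4327, prob=0.000167
UDDUUD: M=84.0000, payoff=12.2965, prob=0.001209
DUDUUD: M=60.4800, payoff=12.2965, prob=0.001209
UUDUUD: M=88.2000, payoff=28.1395, prob=0.008763
DDUUUD: M=57.6000, payoff=12.2965, prob=0.001209
UDUUUD: M=84.0000, payoff=28.1395, prob=0.008763
DUUUUD: M=70.0132, payoff=28.1395, prob=0.008763
UUUUUD: M=102.1025, payoff=0.0000, prob=0.063528
DDDDDU: M=57.6000, payoff=0.0000, prob=0.000023
UDDDDU: M=84.0000, payoff=1.4327, prob=0.000167
DUDDDU: M=60.4800, payoff=1.4327, prob=0.000167
UUDDDU: M=88.2000, payoff=12.2965, prob=0.001209
DDUDDU: M=57.6000, payoff=1.4327, prob=0.000167
UDUDDU: M=84.0000, payoff=12.2965, prob=0.001209
DUUDDU: M=63.5040, payoff=12.2965, prob=0.001209
UUUDDU: M=92.6100, payoff=0.0000, prob=0.008763
DDDUDU: M=57.6000, payoff=1.4327, prob=0.000167
UDDUDU: M=84.0000, payoff=12.2965, prob=0.001209
DUDUDU: M=60.4800, payoff=12.2965, prob=0.001209
UUDUDU: M=88.2000, payoff=28.1395, prob=0.008763
DDUUDU: M=57.6000, payoff=12.2965, prob=0.001209
UDUUDU: M=84.0000, payoff=28.1395, prob=0.008763
DUUUDU: M=66.6792, payoff=28.1395, prob=0.008763
UUUUDU: M=97.2405, payoff=0.0000, prob=0.063528
DDDDUU: M=57.6000, payoff=1.4327, prob=0.000167
UDDDUU: M=84.0000, payoff=12.2965, prob=0.001209
DUDDUU: M=60.4800, payoff=12.2965, prob=0.001209
UUDDUU: M=88.2000, payoff=28.1395, prob=0.008763
DDUDUU: M=57.6000, payoff=12.2965, prob=0.001209
UDUDUU: M=84.0000, payoff=28.1395, prob=0.008763
DUUDUU: M=63.5040, payoff=28.1395, prob=0.008763
UUUDUU: M=92.6100, payoff=0.0000, prob=0.063528
DDDUUU: M=57.6000, payoff=12.2965, prob=0.001209
UDDUUU: M=84.0000, payoff=28.1395, prob=0.008763
DUDUUU: M=60.4800, payoff=28.1395, prob=0.008763
UUDUUU: M=88.2000, payoff=51.2438, prob=0.063528
DDUUUU: M=57.6000, payoff=28.1395, prob=0.008763
UDUUUU: M=84.0000, payoff=51.2438, prob=0.063528
DUUUUU: M=73.5138, payoff=51.2438, prob=0.063528
UUUUUU: M=107.2077, payoff=0.0000, prob=0.460579
Price = Σ prob·payoff / R^6 = 13.011103 / 1.061520 = 12.2570

price = 12.2570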